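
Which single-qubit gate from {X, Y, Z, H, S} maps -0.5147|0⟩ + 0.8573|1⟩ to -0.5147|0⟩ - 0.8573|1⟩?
Z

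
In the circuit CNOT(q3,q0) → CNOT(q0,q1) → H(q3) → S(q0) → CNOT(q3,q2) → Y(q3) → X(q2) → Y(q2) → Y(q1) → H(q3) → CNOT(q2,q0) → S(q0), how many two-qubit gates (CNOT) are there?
4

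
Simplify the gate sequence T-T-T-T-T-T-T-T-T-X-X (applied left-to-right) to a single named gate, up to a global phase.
T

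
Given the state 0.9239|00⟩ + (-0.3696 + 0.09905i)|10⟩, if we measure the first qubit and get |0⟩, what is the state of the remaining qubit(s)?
|0⟩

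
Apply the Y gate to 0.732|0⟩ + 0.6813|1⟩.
-0.6813i|0⟩ + 0.732i|1⟩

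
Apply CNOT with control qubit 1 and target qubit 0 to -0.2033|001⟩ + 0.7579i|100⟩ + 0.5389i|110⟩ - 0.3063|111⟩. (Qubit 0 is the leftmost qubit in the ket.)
-0.2033|001⟩ + 0.5389i|010⟩ - 0.3063|011⟩ + 0.7579i|100⟩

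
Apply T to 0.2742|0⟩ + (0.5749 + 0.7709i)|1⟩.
0.2742|0⟩ + (-0.1386 + 0.9516i)|1⟩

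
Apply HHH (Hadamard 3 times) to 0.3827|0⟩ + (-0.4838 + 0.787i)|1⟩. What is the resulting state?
(-0.07149 + 0.5565i)|0⟩ + (0.6127 - 0.5565i)|1⟩

H² = I, so H^3 = H: a single Hadamard. With (a, b) = (0.3827, (-0.4838 + 0.787i)), H gives ((a + b)/√2, (a − b)/√2) = ((-0.07149 + 0.5565i), (0.6127 - 0.5565i)).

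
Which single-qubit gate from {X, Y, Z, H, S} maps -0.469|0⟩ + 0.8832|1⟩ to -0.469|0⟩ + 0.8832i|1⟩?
S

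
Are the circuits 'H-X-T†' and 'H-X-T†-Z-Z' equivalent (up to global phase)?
Yes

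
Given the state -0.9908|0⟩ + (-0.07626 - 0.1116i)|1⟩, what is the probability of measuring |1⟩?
0.01827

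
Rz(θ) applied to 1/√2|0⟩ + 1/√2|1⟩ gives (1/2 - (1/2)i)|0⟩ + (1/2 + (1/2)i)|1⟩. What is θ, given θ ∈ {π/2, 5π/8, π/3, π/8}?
π/2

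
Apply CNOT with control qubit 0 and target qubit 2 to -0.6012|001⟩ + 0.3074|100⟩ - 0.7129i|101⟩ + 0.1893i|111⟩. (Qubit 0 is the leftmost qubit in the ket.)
-0.6012|001⟩ - 0.7129i|100⟩ + 0.3074|101⟩ + 0.1893i|110⟩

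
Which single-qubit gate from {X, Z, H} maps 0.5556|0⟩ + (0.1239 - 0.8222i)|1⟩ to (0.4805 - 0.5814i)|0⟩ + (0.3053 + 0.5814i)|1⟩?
H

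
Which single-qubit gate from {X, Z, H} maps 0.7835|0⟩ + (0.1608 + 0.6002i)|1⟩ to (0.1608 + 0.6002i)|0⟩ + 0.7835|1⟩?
X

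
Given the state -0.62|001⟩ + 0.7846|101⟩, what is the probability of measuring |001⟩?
0.3844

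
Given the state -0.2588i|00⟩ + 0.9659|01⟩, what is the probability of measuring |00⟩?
0.06698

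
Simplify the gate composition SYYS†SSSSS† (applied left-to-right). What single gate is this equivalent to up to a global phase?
S†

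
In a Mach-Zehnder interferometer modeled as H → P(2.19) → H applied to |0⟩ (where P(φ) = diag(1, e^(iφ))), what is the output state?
(0.2098 + 0.4072i)|0⟩ + (0.7902 - 0.4072i)|1⟩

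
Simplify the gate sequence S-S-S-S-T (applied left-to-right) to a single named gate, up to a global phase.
T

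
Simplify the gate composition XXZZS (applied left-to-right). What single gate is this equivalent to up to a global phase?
S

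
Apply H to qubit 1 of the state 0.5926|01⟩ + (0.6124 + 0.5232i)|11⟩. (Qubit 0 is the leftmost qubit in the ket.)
0.419|00⟩ - 0.419|01⟩ + (0.433 + 0.37i)|10⟩ + (-0.433 - 0.37i)|11⟩

H on qubit 1 mixes each pair of kets that differ only in qubit 1: amplitudes (a, b) of (|…0…⟩, |…1…⟩) become ((a + b)/√2, (a − b)/√2). Kets absent from the input have amplitude 0.
(|00⟩, |01⟩): (a, b) = (0, 0.5926) → (0.419, -0.419)
(|10⟩, |11⟩): (a, b) = (0, (0.6124 + 0.5232i)) → ((0.433 + 0.37i), (-0.433 - 0.37i))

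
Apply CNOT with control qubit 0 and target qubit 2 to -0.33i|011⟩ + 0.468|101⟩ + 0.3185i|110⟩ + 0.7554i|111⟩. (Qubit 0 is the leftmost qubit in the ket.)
-0.33i|011⟩ + 0.468|100⟩ + 0.7554i|110⟩ + 0.3185i|111⟩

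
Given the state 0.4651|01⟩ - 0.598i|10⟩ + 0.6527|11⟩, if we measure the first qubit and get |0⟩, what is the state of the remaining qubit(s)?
|1⟩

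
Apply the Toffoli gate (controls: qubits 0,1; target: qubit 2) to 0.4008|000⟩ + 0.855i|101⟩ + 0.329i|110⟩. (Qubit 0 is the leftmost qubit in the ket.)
0.4008|000⟩ + 0.855i|101⟩ + 0.329i|111⟩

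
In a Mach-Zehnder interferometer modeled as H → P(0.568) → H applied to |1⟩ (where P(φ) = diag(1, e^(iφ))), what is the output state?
(0.07851 - 0.269i)|0⟩ + (0.9215 + 0.269i)|1⟩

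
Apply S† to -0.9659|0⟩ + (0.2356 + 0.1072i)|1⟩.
-0.9659|0⟩ + (0.1072 - 0.2356i)|1⟩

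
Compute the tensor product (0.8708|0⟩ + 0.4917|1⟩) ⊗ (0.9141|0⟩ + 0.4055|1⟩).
0.796|00⟩ + 0.3531|01⟩ + 0.4495|10⟩ + 0.1994|11⟩

amp(|b₁b₂…⟩) = product of the factor amplitudes for bits b₁, b₂, …; only kets whose every factor amplitude is nonzero survive.
|00⟩: (0.8708)(0.9141) = 0.796
|01⟩: (0.8708)(0.4055) = 0.3531
|10⟩: (0.4917)(0.9141) = 0.4495
|11⟩: (0.4917)(0.4055) = 0.1994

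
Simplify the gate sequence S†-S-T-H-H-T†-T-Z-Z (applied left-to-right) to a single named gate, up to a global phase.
T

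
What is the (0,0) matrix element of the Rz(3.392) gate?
(-0.1249 - 0.9922i)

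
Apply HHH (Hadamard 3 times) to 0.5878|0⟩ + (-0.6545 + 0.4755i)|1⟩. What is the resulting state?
(-0.04716 + 0.3362i)|0⟩ + (0.8784 - 0.3362i)|1⟩

H² = I, so H^3 = H: a single Hadamard. With (a, b) = (0.5878, (-0.6545 + 0.4755i)), H gives ((a + b)/√2, (a − b)/√2) = ((-0.04716 + 0.3362i), (0.8784 - 0.3362i)).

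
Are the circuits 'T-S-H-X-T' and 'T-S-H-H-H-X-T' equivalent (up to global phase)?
Yes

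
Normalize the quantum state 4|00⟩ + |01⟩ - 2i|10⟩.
0.8729|00⟩ + 0.2182|01⟩ - 0.4364i|10⟩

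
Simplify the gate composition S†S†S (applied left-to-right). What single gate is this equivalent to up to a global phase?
S†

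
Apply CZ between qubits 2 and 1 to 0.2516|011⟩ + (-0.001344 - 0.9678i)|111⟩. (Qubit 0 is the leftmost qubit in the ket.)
-0.2516|011⟩ + (0.001344 + 0.9678i)|111⟩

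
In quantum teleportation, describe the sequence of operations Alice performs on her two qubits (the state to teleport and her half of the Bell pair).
CNOT (state → Bell), then H on state qubit, then measure both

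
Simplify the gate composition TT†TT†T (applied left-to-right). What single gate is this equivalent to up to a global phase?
T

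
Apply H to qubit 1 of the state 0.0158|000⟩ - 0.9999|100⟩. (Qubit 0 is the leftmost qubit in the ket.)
0.01117|000⟩ + 0.01117|010⟩ - 0.707|100⟩ - 0.707|110⟩

H on qubit 1 mixes each pair of kets that differ only in qubit 1: amplitudes (a, b) of (|…0…⟩, |…1…⟩) become ((a + b)/√2, (a − b)/√2). Kets absent from the input have amplitude 0.
(|000⟩, |010⟩): (a, b) = (0.0158, 0) → (0.01117, 0.01117)
(|100⟩, |110⟩): (a, b) = (-0.9999, 0) → (-0.707, -0.707)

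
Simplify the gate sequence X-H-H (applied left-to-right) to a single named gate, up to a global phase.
X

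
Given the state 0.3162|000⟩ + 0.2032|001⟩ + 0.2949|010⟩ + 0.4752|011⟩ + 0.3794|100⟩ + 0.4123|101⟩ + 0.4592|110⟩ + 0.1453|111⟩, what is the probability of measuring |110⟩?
0.2109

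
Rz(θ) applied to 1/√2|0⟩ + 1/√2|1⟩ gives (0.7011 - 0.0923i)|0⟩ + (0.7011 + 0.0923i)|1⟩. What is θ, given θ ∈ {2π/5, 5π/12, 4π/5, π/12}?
π/12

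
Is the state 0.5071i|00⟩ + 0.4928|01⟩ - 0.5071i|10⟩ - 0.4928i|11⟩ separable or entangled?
Entangled

Writing the state as a|00⟩ + b|01⟩ + c|10⟩ + d|11⟩, it is a product state iff ad − bc = 0.
Here (a, b, c, d) = (0.5071i, 0.4928, -0.5071i, -0.4928i): ad − bc = (0.5071i)(-0.4928i) − (0.4928)(-0.5071i) = (0.2499 + 0.2499i) ≠ 0, so the state is entangled.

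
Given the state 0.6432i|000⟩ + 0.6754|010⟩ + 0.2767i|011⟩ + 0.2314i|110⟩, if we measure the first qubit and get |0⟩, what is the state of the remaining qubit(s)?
0.6612i|00⟩ + 0.6942|10⟩ + 0.2844i|11⟩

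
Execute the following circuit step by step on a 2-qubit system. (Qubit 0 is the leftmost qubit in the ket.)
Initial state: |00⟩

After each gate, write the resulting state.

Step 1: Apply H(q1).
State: 1/√2|00⟩ + 1/√2|01⟩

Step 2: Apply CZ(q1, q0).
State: 1/√2|00⟩ + 1/√2|01⟩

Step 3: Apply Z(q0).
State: 1/√2|00⟩ + 1/√2|01⟩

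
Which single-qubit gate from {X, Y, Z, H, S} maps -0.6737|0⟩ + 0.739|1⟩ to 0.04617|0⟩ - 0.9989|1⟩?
H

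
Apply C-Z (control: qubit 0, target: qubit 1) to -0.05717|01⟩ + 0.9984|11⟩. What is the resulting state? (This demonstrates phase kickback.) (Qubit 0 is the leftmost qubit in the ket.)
-0.05717|01⟩ - 0.9984|11⟩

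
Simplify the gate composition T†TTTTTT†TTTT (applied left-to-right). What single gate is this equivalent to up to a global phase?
T†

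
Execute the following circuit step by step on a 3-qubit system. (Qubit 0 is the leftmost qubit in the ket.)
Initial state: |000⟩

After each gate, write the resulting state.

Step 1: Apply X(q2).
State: |001⟩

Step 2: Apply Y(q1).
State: i|011⟩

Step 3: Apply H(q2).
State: (1/√2)i|010⟩ - (1/√2)i|011⟩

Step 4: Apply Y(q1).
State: 1/√2|000⟩ - 1/√2|001⟩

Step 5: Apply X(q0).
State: 1/√2|100⟩ - 1/√2|101⟩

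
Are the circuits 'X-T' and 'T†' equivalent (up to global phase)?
No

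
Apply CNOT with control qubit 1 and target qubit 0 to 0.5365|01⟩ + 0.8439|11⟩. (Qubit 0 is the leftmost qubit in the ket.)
0.8439|01⟩ + 0.5365|11⟩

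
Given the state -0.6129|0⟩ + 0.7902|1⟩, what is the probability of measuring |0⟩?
0.3756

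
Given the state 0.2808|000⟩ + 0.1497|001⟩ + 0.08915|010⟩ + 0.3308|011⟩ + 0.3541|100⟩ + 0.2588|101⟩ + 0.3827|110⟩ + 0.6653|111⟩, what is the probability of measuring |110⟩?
0.1465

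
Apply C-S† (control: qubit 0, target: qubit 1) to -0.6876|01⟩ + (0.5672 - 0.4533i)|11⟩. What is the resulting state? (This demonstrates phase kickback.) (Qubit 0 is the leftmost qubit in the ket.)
-0.6876|01⟩ + (-0.4533 - 0.5672i)|11⟩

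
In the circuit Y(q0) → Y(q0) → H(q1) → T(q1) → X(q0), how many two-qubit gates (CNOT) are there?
0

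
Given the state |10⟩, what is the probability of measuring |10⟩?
1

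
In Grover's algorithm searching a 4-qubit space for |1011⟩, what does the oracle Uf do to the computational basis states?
Uf|x⟩ = -|x⟩ if x = 1011, else |x⟩ (phase flip on target)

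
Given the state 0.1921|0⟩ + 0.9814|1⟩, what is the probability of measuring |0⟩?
0.0369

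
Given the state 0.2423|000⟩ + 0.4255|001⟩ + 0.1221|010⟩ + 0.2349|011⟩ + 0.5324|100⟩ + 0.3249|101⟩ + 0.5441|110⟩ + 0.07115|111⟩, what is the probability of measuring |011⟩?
0.05518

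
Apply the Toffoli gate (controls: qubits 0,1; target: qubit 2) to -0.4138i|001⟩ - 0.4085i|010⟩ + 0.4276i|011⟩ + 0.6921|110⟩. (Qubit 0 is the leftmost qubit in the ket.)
-0.4138i|001⟩ - 0.4085i|010⟩ + 0.4276i|011⟩ + 0.6921|111⟩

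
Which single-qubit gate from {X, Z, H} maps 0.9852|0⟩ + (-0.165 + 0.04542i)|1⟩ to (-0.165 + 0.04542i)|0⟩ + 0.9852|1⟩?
X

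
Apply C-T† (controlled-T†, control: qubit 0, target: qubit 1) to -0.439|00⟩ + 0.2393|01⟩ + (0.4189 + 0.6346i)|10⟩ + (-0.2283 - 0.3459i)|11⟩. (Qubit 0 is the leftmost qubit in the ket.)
-0.439|00⟩ + 0.2393|01⟩ + (0.4189 + 0.6346i)|10⟩ + (-0.406 - 0.08316i)|11⟩

C-T† leaves the control-|0⟩ kets |00⟩, |01⟩ unchanged and applies T† to qubit 1 on the control-|1⟩ pair (|10⟩, |11⟩).
T† = [[1, 0], [0, (1/√2 - (1/√2)i)]].
With a = amp(|10⟩) = (0.4189 + 0.6346i) and b = amp(|11⟩) = (-0.2283 - 0.3459i):
new amp(|10⟩) = (1)·a = (0.4189 + 0.6346i)
new amp(|11⟩) = (1/√2 - (1/√2)i)·b = (-0.406 - 0.08316i)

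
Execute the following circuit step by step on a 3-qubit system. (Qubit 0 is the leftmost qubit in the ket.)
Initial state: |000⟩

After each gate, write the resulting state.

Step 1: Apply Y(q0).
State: i|100⟩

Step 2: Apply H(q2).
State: (1/√2)i|100⟩ + (1/√2)i|101⟩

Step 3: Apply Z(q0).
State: -(1/√2)i|100⟩ - (1/√2)i|101⟩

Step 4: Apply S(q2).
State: -(1/√2)i|100⟩ + 1/√2|101⟩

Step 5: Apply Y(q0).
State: -1/√2|000⟩ - (1/√2)i|001⟩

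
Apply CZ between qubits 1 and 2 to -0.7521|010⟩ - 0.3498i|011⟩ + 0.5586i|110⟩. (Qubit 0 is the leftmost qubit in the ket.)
-0.7521|010⟩ + 0.3498i|011⟩ + 0.5586i|110⟩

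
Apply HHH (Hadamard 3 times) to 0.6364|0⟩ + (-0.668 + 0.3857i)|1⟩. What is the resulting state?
(-0.02234 + 0.2727i)|0⟩ + (0.9224 - 0.2727i)|1⟩

H² = I, so H^3 = H: a single Hadamard. With (a, b) = (0.6364, (-0.668 + 0.3857i)), H gives ((a + b)/√2, (a − b)/√2) = ((-0.02234 + 0.2727i), (0.9224 - 0.2727i)).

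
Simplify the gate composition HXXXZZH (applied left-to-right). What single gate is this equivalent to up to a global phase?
Z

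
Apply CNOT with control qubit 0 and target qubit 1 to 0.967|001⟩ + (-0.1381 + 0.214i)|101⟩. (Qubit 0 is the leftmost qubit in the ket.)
0.967|001⟩ + (-0.1381 + 0.214i)|111⟩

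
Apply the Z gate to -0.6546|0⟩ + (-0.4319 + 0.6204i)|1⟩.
-0.6546|0⟩ + (0.4319 - 0.6204i)|1⟩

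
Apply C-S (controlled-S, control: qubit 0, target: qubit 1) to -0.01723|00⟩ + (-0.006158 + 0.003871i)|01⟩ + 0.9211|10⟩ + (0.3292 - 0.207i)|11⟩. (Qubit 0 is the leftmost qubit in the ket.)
-0.01723|00⟩ + (-0.006158 + 0.003871i)|01⟩ + 0.9211|10⟩ + (0.207 + 0.3292i)|11⟩

C-S leaves the control-|0⟩ kets |00⟩, |01⟩ unchanged and applies S to qubit 1 on the control-|1⟩ pair (|10⟩, |11⟩).
S = [[1, 0], [0, i]].
With a = amp(|10⟩) = 0.9211 and b = amp(|11⟩) = (0.3292 - 0.207i):
new amp(|10⟩) = (1)·a = 0.9211
new amp(|11⟩) = (i)·b = (0.207 + 0.3292i)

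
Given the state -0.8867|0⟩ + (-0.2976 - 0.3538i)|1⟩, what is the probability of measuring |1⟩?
0.2137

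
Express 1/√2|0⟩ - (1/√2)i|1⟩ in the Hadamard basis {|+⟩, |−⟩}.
(1/2 - (1/2)i)|+⟩ + (1/2 + (1/2)i)|−⟩

With |ψ⟩ = α|0⟩ + β|1⟩, the Hadamard-basis coefficients are ⟨+|ψ⟩ = (α + β)/√2 and ⟨−|ψ⟩ = (α − β)/√2.
Here α = 1/√2, β = -(1/√2)i: (α + β)/√2 = (1/2 - (1/2)i), (α − β)/√2 = (1/2 + (1/2)i).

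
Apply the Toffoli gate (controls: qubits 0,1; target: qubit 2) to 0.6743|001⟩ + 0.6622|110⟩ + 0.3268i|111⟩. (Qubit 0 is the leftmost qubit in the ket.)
0.6743|001⟩ + 0.3268i|110⟩ + 0.6622|111⟩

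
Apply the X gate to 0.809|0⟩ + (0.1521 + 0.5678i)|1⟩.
(0.1521 + 0.5678i)|0⟩ + 0.809|1⟩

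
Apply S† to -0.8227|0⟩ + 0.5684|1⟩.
-0.8227|0⟩ - 0.5684i|1⟩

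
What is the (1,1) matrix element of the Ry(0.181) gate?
0.9959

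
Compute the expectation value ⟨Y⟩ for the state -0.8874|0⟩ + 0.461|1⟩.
0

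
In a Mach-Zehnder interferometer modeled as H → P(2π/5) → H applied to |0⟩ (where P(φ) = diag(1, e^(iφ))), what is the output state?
(0.6545 + 0.4755i)|0⟩ + (0.3455 - 0.4755i)|1⟩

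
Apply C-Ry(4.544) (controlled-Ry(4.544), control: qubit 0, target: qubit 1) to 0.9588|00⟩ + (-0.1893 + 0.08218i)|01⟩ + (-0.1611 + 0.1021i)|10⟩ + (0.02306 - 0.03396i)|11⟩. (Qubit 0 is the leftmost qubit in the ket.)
0.9588|00⟩ + (-0.1893 + 0.08218i)|01⟩ + (0.08631 - 0.03992i)|10⟩ + (-0.138 + 0.09992i)|11⟩

C-Ry(4.544) leaves the control-|0⟩ kets |00⟩, |01⟩ unchanged and applies Ry(4.544) to qubit 1 on the control-|1⟩ pair (|10⟩, |11⟩).
Ry(4.544) = [[cos(θ/2), −sin(θ/2)], [sin(θ/2), cos(θ/2)]]; θ = 4.544, cos(θ/2) ≈ -0.645138, sin(θ/2) ≈ 0.764066.
With a = amp(|10⟩) = (-0.1611 + 0.1021i) and b = amp(|11⟩) = (0.02306 - 0.03396i):
new amp(|10⟩) = (-0.645138)·a + (-0.764066)·b = (0.08631 - 0.03992i)
new amp(|11⟩) = (0.764066)·a + (-0.645138)·b = (-0.138 + 0.09992i)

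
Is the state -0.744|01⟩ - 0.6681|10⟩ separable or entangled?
Entangled

Writing the state as a|00⟩ + b|01⟩ + c|10⟩ + d|11⟩, it is a product state iff ad − bc = 0.
Here (a, b, c, d) = (0, -0.744, -0.6681, 0): ad − bc = (0)(0) − (-0.744)(-0.6681) = -0.4971 ≠ 0, so the state is entangled.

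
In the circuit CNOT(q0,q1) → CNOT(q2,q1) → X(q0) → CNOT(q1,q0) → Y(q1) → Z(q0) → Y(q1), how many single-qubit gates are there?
4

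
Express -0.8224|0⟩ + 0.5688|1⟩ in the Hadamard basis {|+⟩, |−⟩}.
-0.1793|+⟩ - 0.9837|−⟩

With |ψ⟩ = α|0⟩ + β|1⟩, the Hadamard-basis coefficients are ⟨+|ψ⟩ = (α + β)/√2 and ⟨−|ψ⟩ = (α − β)/√2.
Here α = -0.8224, β = 0.5688: (α + β)/√2 = -0.1793, (α − β)/√2 = -0.9837.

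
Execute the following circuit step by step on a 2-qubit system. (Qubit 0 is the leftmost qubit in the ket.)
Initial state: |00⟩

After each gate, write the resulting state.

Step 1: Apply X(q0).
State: |10⟩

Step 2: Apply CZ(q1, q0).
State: |10⟩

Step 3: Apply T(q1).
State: |10⟩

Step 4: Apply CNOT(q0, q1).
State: |11⟩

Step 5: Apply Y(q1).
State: -i|10⟩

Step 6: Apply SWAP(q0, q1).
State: -i|01⟩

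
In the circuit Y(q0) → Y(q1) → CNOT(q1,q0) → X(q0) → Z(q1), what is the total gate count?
5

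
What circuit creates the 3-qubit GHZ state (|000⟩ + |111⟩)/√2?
H(q0) → CNOT(q0,q1) → CNOT(q0,q2)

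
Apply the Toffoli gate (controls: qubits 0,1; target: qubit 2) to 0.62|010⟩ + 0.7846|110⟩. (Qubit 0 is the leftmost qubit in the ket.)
0.62|010⟩ + 0.7846|111⟩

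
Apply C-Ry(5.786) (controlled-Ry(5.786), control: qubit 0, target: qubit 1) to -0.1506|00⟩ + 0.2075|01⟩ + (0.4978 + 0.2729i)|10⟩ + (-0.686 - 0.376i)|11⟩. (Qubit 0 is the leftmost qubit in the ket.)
-0.1506|00⟩ + 0.2075|01⟩ + (-0.3137 - 0.172i)|10⟩ + (0.7874 + 0.4316i)|11⟩

C-Ry(5.786) leaves the control-|0⟩ kets |00⟩, |01⟩ unchanged and applies Ry(5.786) to qubit 1 on the control-|1⟩ pair (|10⟩, |11⟩).
Ry(5.786) = [[cos(θ/2), −sin(θ/2)], [sin(θ/2), cos(θ/2)]]; θ = 5.786, cos(θ/2) ≈ -0.96926, sin(θ/2) ≈ 0.24604.
With a = amp(|10⟩) = (0.4978 + 0.2729i) and b = amp(|11⟩) = (-0.686 - 0.376i):
new amp(|10⟩) = (-0.96926)·a + (-0.24604)·b = (-0.3137 - 0.172i)
new amp(|11⟩) = (0.24604)·a + (-0.96926)·b = (0.7874 + 0.4316i)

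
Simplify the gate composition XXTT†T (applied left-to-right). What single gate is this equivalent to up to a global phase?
T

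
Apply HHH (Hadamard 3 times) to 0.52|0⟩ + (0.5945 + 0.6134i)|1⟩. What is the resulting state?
(0.7881 + 0.4337i)|0⟩ + (-0.05268 - 0.4337i)|1⟩

H² = I, so H^3 = H: a single Hadamard. With (a, b) = (0.52, (0.5945 + 0.6134i)), H gives ((a + b)/√2, (a − b)/√2) = ((0.7881 + 0.4337i), (-0.05268 - 0.4337i)).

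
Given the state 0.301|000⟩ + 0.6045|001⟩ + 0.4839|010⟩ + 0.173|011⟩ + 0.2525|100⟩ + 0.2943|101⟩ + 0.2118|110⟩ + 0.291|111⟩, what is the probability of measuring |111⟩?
0.08468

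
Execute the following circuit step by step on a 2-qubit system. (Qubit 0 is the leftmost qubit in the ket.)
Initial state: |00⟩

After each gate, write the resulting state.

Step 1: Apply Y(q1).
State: i|01⟩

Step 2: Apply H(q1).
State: (1/√2)i|00⟩ - (1/√2)i|01⟩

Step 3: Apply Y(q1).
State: -1/√2|00⟩ - 1/√2|01⟩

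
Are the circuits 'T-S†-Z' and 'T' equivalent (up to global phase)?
No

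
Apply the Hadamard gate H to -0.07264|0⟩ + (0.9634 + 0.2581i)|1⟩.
(0.6299 + 0.1825i)|0⟩ + (-0.7326 - 0.1825i)|1⟩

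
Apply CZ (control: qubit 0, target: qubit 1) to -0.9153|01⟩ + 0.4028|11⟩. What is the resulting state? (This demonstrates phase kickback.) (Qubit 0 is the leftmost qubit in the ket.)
-0.9153|01⟩ - 0.4028|11⟩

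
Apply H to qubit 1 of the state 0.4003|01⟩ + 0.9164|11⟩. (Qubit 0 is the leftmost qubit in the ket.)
0.2831|00⟩ - 0.2831|01⟩ + 0.648|10⟩ - 0.648|11⟩

H on qubit 1 mixes each pair of kets that differ only in qubit 1: amplitudes (a, b) of (|…0…⟩, |…1…⟩) become ((a + b)/√2, (a − b)/√2). Kets absent from the input have amplitude 0.
(|00⟩, |01⟩): (a, b) = (0, 0.4003) → (0.2831, -0.2831)
(|10⟩, |11⟩): (a, b) = (0, 0.9164) → (0.648, -0.648)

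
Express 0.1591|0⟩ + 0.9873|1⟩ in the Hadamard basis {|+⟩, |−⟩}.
0.8106|+⟩ - 0.5856|−⟩

With |ψ⟩ = α|0⟩ + β|1⟩, the Hadamard-basis coefficients are ⟨+|ψ⟩ = (α + β)/√2 and ⟨−|ψ⟩ = (α − β)/√2.
Here α = 0.1591, β = 0.9873: (α + β)/√2 = 0.8106, (α − β)/√2 = -0.5856.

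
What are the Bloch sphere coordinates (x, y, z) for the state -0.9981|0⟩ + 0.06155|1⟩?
(-0.1229, 0, 0.9924)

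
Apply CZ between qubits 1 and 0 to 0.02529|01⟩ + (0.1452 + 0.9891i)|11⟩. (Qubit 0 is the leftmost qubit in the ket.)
0.02529|01⟩ + (-0.1452 - 0.9891i)|11⟩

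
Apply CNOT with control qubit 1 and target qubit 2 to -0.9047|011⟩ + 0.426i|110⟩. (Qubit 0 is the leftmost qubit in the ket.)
-0.9047|010⟩ + 0.426i|111⟩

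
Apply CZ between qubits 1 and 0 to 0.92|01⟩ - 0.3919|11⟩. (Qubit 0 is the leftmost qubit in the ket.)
0.92|01⟩ + 0.3919|11⟩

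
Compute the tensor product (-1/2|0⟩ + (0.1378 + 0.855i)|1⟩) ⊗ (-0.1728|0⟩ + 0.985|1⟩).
0.0864|00⟩ - 0.4925|01⟩ + (-0.02381 - 0.1477i)|10⟩ + (0.1357 + 0.8422i)|11⟩

amp(|b₁b₂…⟩) = product of the factor amplitudes for bits b₁, b₂, …; only kets whose every factor amplitude is nonzero survive.
|00⟩: (-1/2)(-0.1728) = 0.0864
|01⟩: (-1/2)(0.985) = -0.4925
|10⟩: (0.1378 + 0.855i)(-0.1728) = (-0.02381 - 0.1477i)
|11⟩: (0.1378 + 0.855i)(0.985) = (0.1357 + 0.8422i)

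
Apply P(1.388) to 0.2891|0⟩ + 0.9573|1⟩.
0.2891|0⟩ + (0.174 + 0.9414i)|1⟩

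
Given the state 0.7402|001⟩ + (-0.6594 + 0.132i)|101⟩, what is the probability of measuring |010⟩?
0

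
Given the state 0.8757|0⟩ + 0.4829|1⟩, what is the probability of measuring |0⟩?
0.7669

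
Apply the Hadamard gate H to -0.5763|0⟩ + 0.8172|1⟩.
0.1703|0⟩ - 0.9854|1⟩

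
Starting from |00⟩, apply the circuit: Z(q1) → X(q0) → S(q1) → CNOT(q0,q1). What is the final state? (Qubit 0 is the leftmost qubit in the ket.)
|11⟩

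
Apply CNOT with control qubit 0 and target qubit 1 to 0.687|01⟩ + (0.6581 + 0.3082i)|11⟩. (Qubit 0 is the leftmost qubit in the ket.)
0.687|01⟩ + (0.6581 + 0.3082i)|10⟩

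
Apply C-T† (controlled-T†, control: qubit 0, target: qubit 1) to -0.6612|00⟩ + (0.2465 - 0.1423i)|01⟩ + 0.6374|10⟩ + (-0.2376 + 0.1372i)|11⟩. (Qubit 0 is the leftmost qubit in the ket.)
-0.6612|00⟩ + (0.2465 - 0.1423i)|01⟩ + 0.6374|10⟩ + (-0.07099 + 0.265i)|11⟩

C-T† leaves the control-|0⟩ kets |00⟩, |01⟩ unchanged and applies T† to qubit 1 on the control-|1⟩ pair (|10⟩, |11⟩).
T† = [[1, 0], [0, (1/√2 - (1/√2)i)]].
With a = amp(|10⟩) = 0.6374 and b = amp(|11⟩) = (-0.2376 + 0.1372i):
new amp(|10⟩) = (1)·a = 0.6374
new amp(|11⟩) = (1/√2 - (1/√2)i)·b = (-0.07099 + 0.265i)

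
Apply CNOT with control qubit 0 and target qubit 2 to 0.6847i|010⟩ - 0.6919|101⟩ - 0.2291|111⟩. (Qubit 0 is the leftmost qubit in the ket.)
0.6847i|010⟩ - 0.6919|100⟩ - 0.2291|110⟩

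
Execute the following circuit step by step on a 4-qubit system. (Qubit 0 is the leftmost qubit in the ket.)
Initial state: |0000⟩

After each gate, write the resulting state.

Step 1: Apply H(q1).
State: 1/√2|0000⟩ + 1/√2|0100⟩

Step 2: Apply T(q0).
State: 1/√2|0000⟩ + 1/√2|0100⟩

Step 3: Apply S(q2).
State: 1/√2|0000⟩ + 1/√2|0100⟩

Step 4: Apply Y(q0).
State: (1/√2)i|1000⟩ + (1/√2)i|1100⟩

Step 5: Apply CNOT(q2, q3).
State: (1/√2)i|1000⟩ + (1/√2)i|1100⟩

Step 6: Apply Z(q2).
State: (1/√2)i|1000⟩ + (1/√2)i|1100⟩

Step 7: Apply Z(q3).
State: (1/√2)i|1000⟩ + (1/√2)i|1100⟩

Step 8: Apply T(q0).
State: (-1/2 + (1/2)i)|1000⟩ + (-1/2 + (1/2)i)|1100⟩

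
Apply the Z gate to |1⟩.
-|1⟩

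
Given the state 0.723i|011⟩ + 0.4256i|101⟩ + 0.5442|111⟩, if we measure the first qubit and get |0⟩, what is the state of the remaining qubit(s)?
i|11⟩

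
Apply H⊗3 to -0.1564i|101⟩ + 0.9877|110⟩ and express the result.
(0.3492 - 0.0553i)|000⟩ + (0.3492 + 0.0553i)|001⟩ + (-0.3492 - 0.0553i)|010⟩ + (-0.3492 + 0.0553i)|011⟩ + (-0.3492 + 0.0553i)|100⟩ + (-0.3492 - 0.0553i)|101⟩ + (0.3492 + 0.0553i)|110⟩ + (0.3492 - 0.0553i)|111⟩

H⊗3 gives amp(|y⟩) = (1/2√2) Σ_x (−1)^(x·y) amp(|x⟩), where x·y is the number of positions in which both x and y have a 1.
|000⟩: (-0.1564i + 0.9877)/(2√2) = (0.3492 - 0.0553i)
|001⟩: (0.1564i + 0.9877)/(2√2) = (0.3492 + 0.0553i)
|010⟩: (-0.1564i - 0.9877)/(2√2) = (-0.3492 - 0.0553i)
|011⟩: (0.1564i - 0.9877)/(2√2) = (-0.3492 + 0.0553i)
|100⟩: (0.1564i - 0.9877)/(2√2) = (-0.3492 + 0.0553i)
|101⟩: (-0.1564i - 0.9877)/(2√2) = (-0.3492 - 0.0553i)
|110⟩: (0.1564i + 0.9877)/(2√2) = (0.3492 + 0.0553i)
|111⟩: (-0.1564i + 0.9877)/(2√2) = (0.3492 - 0.0553i)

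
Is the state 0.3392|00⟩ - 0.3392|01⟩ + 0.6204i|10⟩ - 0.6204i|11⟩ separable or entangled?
Separable

Writing the state as a|00⟩ + b|01⟩ + c|10⟩ + d|11⟩, it is a product state iff ad − bc = 0.
Here (a, b, c, d) = (0.3392, -0.3392, 0.6204i, -0.6204i): ad − bc = (0.3392)(-0.6204i) − (-0.3392)(0.6204i) = 0, so the state is separable.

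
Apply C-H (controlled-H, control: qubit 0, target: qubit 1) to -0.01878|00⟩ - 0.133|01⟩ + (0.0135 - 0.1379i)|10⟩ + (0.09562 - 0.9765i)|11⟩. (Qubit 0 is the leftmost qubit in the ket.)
-0.01878|00⟩ - 0.133|01⟩ + (0.07716 - 0.788i)|10⟩ + (-0.05807 + 0.593i)|11⟩

C-H leaves the control-|0⟩ kets |00⟩, |01⟩ unchanged and applies H to qubit 1 on the control-|1⟩ pair (|10⟩, |11⟩).
H = [[1/√2, 1/√2], [1/√2, -1/√2]].
With a = amp(|10⟩) = (0.0135 - 0.1379i) and b = amp(|11⟩) = (0.09562 - 0.9765i):
new amp(|10⟩) = (1/√2)·a + (1/√2)·b = (0.07716 - 0.788i)
new amp(|11⟩) = (1/√2)·a + (-1/√2)·b = (-0.05807 + 0.593i)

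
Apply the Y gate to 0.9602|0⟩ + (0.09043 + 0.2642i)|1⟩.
(0.2642 - 0.09043i)|0⟩ + 0.9602i|1⟩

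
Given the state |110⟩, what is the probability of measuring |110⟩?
1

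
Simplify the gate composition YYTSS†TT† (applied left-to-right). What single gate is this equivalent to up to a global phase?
T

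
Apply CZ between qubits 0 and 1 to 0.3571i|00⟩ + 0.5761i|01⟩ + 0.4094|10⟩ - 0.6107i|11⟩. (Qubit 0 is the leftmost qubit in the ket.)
0.3571i|00⟩ + 0.5761i|01⟩ + 0.4094|10⟩ + 0.6107i|11⟩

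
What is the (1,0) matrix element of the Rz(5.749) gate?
0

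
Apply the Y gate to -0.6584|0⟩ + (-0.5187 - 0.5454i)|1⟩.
(-0.5454 + 0.5187i)|0⟩ - 0.6584i|1⟩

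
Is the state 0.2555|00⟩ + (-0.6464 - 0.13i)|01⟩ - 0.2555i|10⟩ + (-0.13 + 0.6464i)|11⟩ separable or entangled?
Separable

Writing the state as a|00⟩ + b|01⟩ + c|10⟩ + d|11⟩, it is a product state iff ad − bc = 0.
Here (a, b, c, d) = (0.2555, (-0.6464 - 0.13i), -0.2555i, (-0.13 + 0.6464i)): ad − bc = (0.2555)(-0.13 + 0.6464i) − (-0.6464 - 0.13i)(-0.2555i) = 0, so the state is separable.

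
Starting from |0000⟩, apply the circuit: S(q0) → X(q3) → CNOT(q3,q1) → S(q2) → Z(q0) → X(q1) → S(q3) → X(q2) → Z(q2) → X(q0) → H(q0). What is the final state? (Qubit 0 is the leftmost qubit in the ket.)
-(1/√2)i|0011⟩ + (1/√2)i|1011⟩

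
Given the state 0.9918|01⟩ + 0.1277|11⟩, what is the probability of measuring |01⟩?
0.9837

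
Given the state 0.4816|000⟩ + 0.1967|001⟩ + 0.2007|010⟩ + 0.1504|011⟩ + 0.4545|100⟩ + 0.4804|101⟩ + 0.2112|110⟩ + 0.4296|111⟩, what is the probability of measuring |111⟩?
0.1846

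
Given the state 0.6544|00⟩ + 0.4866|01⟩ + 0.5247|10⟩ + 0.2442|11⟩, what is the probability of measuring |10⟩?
0.2753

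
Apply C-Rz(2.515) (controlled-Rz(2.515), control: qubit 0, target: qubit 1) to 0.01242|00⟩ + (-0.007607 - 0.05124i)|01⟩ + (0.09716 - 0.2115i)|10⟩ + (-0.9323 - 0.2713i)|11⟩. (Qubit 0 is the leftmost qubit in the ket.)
0.01242|00⟩ + (-0.007607 - 0.05124i)|01⟩ + (-0.1713 - 0.1576i)|10⟩ + (-0.02924 - 0.9705i)|11⟩

C-Rz(2.515) leaves the control-|0⟩ kets |00⟩, |01⟩ unchanged and applies Rz(2.515) to qubit 1 on the control-|1⟩ pair (|10⟩, |11⟩).
Rz(2.515) = [[e^(−iθ/2), 0], [0, e^(iθ/2)]] with e^(±iθ/2) = cos(θ/2) ± i·sin(θ/2); θ = 2.515, cos(θ/2) ≈ 0.308196, sin(θ/2) ≈ 0.951323.
With a = amp(|10⟩) = (0.09716 - 0.2115i) and b = amp(|11⟩) = (-0.9323 - 0.2713i):
new amp(|10⟩) = (0.308196 - 0.951323i)·a = (-0.1713 - 0.1576i)
new amp(|11⟩) = (0.308196 + 0.951323i)·b = (-0.02924 - 0.9705i)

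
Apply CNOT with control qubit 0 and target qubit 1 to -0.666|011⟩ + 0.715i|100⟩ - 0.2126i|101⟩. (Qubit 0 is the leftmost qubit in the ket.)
-0.666|011⟩ + 0.715i|110⟩ - 0.2126i|111⟩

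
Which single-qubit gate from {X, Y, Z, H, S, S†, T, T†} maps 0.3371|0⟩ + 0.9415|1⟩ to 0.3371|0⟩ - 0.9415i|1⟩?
S†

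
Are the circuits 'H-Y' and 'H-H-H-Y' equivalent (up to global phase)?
Yes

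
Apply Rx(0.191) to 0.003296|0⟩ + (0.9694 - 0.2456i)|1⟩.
(-0.02014 - 0.09244i)|0⟩ + (0.965 - 0.2448i)|1⟩

Rx(0.191) = [[cos(θ/2), −i·sin(θ/2)], [−i·sin(θ/2), cos(θ/2)]]; θ = 0.191, cos(θ/2) ≈ 0.995443, sin(θ/2) ≈ 0.0953549.
With a = amp(|0⟩) = 0.003296 and b = amp(|1⟩) = (0.9694 - 0.2456i):
new amp(|0⟩) = (0.995443)·a + (-0.0953549i)·b = (-0.02014 - 0.09244i)
new amp(|1⟩) = (-0.0953549i)·a + (0.995443)·b = (0.965 - 0.2448i)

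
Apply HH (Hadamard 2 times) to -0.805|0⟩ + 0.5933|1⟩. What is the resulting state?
-0.805|0⟩ + 0.5933|1⟩

H² = I, so an even number of Hadamards cancels: H^2 = I and the state is unchanged.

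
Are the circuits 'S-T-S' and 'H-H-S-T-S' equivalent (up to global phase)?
Yes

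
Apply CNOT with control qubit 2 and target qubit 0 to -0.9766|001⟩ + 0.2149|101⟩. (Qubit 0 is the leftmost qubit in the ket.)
0.2149|001⟩ - 0.9766|101⟩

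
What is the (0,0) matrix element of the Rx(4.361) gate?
-0.5726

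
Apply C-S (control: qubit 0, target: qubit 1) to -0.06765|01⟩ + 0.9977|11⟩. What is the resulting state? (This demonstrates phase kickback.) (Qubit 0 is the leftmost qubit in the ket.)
-0.06765|01⟩ + 0.9977i|11⟩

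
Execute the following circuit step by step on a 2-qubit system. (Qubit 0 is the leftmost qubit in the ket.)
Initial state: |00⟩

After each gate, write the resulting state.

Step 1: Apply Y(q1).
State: i|01⟩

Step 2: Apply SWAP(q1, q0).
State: i|10⟩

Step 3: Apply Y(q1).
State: -|11⟩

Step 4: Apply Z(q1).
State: |11⟩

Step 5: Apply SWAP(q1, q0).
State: |11⟩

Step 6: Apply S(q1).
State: i|11⟩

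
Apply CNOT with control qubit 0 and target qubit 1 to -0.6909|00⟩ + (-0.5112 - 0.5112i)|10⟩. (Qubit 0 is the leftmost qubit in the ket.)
-0.6909|00⟩ + (-0.5112 - 0.5112i)|11⟩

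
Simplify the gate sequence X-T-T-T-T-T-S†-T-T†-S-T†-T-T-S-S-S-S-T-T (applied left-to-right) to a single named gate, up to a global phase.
X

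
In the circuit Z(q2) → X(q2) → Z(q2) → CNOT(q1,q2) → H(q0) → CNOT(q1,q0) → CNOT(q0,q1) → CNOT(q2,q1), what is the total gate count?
8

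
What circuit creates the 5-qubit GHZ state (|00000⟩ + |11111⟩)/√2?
H(q0) → CNOT(q0,q1) → CNOT(q0,q2) → CNOT(q0,q3) → CNOT(q0,q4)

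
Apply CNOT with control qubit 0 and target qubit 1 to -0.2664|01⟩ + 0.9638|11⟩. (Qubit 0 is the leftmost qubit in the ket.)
-0.2664|01⟩ + 0.9638|10⟩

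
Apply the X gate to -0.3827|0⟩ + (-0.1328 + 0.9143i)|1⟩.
(-0.1328 + 0.9143i)|0⟩ - 0.3827|1⟩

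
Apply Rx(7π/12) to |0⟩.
0.6088|0⟩ - 0.7934i|1⟩

Rx(7π/12) = [[cos(θ/2), −i·sin(θ/2)], [−i·sin(θ/2), cos(θ/2)]]; θ = 7π/12, cos(θ/2) ≈ 0.608761, sin(θ/2) ≈ 0.793353.
With a = amp(|0⟩) = 1 and b = amp(|1⟩) = 0:
new amp(|0⟩) = (0.608761)·a + (-0.793353i)·b = 0.6088
new amp(|1⟩) = (-0.793353i)·a + (0.608761)·b = -0.7934i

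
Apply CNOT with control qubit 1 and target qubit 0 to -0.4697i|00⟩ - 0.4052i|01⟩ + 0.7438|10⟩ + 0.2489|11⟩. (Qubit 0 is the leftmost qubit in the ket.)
-0.4697i|00⟩ + 0.2489|01⟩ + 0.7438|10⟩ - 0.4052i|11⟩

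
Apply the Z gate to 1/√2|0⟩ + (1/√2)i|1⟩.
1/√2|0⟩ - (1/√2)i|1⟩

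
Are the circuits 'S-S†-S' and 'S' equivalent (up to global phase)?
Yes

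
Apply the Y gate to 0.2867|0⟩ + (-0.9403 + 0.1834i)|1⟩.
(0.1834 + 0.9403i)|0⟩ + 0.2867i|1⟩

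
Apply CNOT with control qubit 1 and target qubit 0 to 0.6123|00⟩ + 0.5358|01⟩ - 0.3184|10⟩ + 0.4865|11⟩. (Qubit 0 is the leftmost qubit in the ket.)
0.6123|00⟩ + 0.4865|01⟩ - 0.3184|10⟩ + 0.5358|11⟩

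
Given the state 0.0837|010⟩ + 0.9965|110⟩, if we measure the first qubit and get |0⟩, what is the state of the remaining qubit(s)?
|10⟩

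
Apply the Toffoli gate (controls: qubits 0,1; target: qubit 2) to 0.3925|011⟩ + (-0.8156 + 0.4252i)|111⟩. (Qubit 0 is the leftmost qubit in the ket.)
0.3925|011⟩ + (-0.8156 + 0.4252i)|110⟩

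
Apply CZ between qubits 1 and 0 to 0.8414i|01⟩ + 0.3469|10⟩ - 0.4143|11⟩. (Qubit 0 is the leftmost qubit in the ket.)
0.8414i|01⟩ + 0.3469|10⟩ + 0.4143|11⟩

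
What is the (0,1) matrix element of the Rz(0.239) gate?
0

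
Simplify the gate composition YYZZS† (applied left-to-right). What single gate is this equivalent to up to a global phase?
S†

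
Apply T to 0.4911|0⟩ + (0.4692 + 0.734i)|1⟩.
0.4911|0⟩ + (-0.1872 + 0.8508i)|1⟩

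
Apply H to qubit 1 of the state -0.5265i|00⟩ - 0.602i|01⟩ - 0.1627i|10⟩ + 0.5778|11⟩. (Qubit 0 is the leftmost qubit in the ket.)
-0.798i|00⟩ + 0.05339i|01⟩ + (0.4086 - 0.115i)|10⟩ + (-0.4086 - 0.115i)|11⟩

H on qubit 1 mixes each pair of kets that differ only in qubit 1: amplitudes (a, b) of (|…0…⟩, |…1…⟩) become ((a + b)/√2, (a − b)/√2). Kets absent from the input have amplitude 0.
(|00⟩, |01⟩): (a, b) = (-0.5265i, -0.602i) → (-0.798i, 0.05339i)
(|10⟩, |11⟩): (a, b) = (-0.1627i, 0.5778) → ((0.4086 - 0.115i), (-0.4086 - 0.115i))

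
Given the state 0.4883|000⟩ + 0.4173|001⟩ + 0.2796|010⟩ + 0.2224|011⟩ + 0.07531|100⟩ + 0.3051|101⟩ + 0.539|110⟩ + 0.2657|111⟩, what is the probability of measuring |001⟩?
0.1741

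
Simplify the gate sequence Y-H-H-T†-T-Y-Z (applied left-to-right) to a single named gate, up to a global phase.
Z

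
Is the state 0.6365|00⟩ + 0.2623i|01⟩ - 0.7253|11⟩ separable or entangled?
Entangled

Writing the state as a|00⟩ + b|01⟩ + c|10⟩ + d|11⟩, it is a product state iff ad − bc = 0.
Here (a, b, c, d) = (0.6365, 0.2623i, 0, -0.7253): ad − bc = (0.6365)(-0.7253) − (0.2623i)(0) = -0.4617 ≠ 0, so the state is entangled.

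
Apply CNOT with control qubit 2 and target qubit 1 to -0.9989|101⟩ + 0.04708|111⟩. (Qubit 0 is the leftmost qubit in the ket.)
0.04708|101⟩ - 0.9989|111⟩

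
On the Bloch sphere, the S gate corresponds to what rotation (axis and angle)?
Rotation by π/2 around the z-axis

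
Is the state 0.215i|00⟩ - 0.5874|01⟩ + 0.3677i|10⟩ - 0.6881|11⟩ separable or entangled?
Entangled

Writing the state as a|00⟩ + b|01⟩ + c|10⟩ + d|11⟩, it is a product state iff ad − bc = 0.
Here (a, b, c, d) = (0.215i, -0.5874, 0.3677i, -0.6881): ad − bc = (0.215i)(-0.6881) − (-0.5874)(0.3677i) = 0.06805i ≠ 0, so the state is entangled.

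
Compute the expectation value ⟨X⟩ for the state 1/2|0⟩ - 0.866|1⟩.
-0.866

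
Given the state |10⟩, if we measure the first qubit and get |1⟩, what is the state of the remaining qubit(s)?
|0⟩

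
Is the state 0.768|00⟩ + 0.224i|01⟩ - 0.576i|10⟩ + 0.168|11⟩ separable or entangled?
Separable

Writing the state as a|00⟩ + b|01⟩ + c|10⟩ + d|11⟩, it is a product state iff ad − bc = 0.
Here (a, b, c, d) = (0.768, 0.224i, -0.576i, 0.168): ad − bc = (0.768)(0.168) − (0.224i)(-0.576i) = 0, so the state is separable.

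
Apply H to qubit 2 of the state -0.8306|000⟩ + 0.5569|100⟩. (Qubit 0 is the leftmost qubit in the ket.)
-0.5873|000⟩ - 0.5873|001⟩ + 0.3938|100⟩ + 0.3938|101⟩

H on qubit 2 mixes each pair of kets that differ only in qubit 2: amplitudes (a, b) of (|…0…⟩, |…1…⟩) become ((a + b)/√2, (a − b)/√2). Kets absent from the input have amplitude 0.
(|000⟩, |001⟩): (a, b) = (-0.8306, 0) → (-0.5873, -0.5873)
(|100⟩, |101⟩): (a, b) = (0.5569, 0) → (0.3938, 0.3938)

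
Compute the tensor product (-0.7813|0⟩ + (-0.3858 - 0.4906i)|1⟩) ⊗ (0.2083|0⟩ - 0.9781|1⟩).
-0.1627|00⟩ + 0.7642|01⟩ + (-0.08036 - 0.1022i)|10⟩ + (0.3774 + 0.4799i)|11⟩

amp(|b₁b₂…⟩) = product of the factor amplitudes for bits b₁, b₂, …; only kets whose every factor amplitude is nonzero survive.
|00⟩: (-0.7813)(0.2083) = -0.1627
|01⟩: (-0.7813)(-0.9781) = 0.7642
|10⟩: (-0.3858 - 0.4906i)(0.2083) = (-0.08036 - 0.1022i)
|11⟩: (-0.3858 - 0.4906i)(-0.9781) = (0.3774 + 0.4799i)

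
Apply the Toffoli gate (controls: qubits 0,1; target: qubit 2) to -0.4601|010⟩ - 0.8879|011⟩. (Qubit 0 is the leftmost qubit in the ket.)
-0.4601|010⟩ - 0.8879|011⟩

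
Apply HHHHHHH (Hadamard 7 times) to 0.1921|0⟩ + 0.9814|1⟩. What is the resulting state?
0.8298|0⟩ - 0.5581|1⟩

H² = I, so H^7 = H: a single Hadamard. With (a, b) = (0.1921, 0.9814), H gives ((a + b)/√2, (a − b)/√2) = (0.8298, -0.5581).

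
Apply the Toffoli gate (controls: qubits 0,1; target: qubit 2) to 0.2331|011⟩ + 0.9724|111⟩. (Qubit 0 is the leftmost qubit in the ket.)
0.2331|011⟩ + 0.9724|110⟩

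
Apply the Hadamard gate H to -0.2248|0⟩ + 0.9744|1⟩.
0.53|0⟩ - 0.848|1⟩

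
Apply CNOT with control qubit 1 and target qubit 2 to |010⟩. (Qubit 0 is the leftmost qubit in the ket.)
|011⟩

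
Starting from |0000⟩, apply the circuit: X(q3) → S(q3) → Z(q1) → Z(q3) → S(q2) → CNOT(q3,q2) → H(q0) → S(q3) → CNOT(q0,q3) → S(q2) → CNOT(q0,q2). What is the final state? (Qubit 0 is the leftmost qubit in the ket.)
(1/√2)i|0011⟩ + (1/√2)i|1000⟩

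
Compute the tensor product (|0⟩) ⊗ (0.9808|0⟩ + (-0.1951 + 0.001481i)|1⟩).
0.9808|00⟩ + (-0.1951 + 0.001481i)|01⟩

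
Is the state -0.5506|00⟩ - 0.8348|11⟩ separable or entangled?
Entangled

Writing the state as a|00⟩ + b|01⟩ + c|10⟩ + d|11⟩, it is a product state iff ad − bc = 0.
Here (a, b, c, d) = (-0.5506, 0, 0, -0.8348): ad − bc = (-0.5506)(-0.8348) − (0)(0) = 0.4596 ≠ 0, so the state is entangled.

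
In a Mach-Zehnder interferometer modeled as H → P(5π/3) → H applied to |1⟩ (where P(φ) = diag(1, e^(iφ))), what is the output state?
(0.25 + 0.433i)|0⟩ + (0.75 - 0.433i)|1⟩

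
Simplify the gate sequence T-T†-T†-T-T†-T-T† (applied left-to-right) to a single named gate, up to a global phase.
T†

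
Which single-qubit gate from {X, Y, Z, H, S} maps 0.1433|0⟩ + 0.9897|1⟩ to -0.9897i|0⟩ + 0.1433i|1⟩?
Y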